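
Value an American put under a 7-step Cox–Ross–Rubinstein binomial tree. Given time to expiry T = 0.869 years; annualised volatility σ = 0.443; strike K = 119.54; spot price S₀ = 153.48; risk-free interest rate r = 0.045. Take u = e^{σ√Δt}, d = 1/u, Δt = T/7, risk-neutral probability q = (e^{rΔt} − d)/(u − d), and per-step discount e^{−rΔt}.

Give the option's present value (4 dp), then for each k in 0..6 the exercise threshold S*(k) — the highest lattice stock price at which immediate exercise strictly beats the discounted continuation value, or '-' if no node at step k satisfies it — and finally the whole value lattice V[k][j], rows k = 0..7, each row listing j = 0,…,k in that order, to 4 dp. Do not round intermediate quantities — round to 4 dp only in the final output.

price = 8.1395
boundary = - - - - - 70.3258 82.2058
tree:
8.1395
12.5094 3.4804
18.7080 5.9116 0.8759
27.0461 9.8551 1.6903 0.0000
37.4705 16.0208 3.2622 0.0000 0.0000
49.2142 25.1318 6.2956 0.0000 0.0000 0.0000
59.3773 37.3342 12.1497 0.0000 0.0000 0.0000 0.0000
68.0717 49.2142 23.4475 0.0000 0.0000 0.0000 0.0000 0.0000

Δt=0.12414  u=1.16893  d=0.85549  q=0.47893  discount=0.99443
step 7 (expiry): payoffs max(K−S,0) = 68.0717 49.2142 23.4475 0.0000 0.0000 0.0000 0.0000 0.0000
step 6: (k=6,j=0): S=60.1627, (K−S)⁺=59.3773, hold=58.7113 ⇒ V=59.3773 exercise | (k=6,j=1): S=82.2058, (K−S)⁺=37.3342, hold=36.6683 ⇒ V=37.3342 exercise | (k=6,j=2): S=112.3252, (K−S)⁺=7.2148, hold=12.1497 ⇒ V=12.1497 continue | (k=6,j=3): S=153.4800, (K−S)⁺=0.0000, hold=0.0000 ⇒ V=0.0000 continue | (k=6,j=4): S=209.7136, (K−S)⁺=0.0000, hold=0.0000 ⇒ V=0.0000 continue | (k=6,j=5): S=286.5506, (K−S)⁺=0.0000, hold=0.0000 ⇒ V=0.0000 continue | (k=6,j=6): S=391.5400, (K−S)⁺=0.0000, hold=0.0000 ⇒ V=0.0000 continue  boundary S*=82.2058
step 5: (k=5,j=0): S=70.3258, (K−S)⁺=49.2142, hold=48.5482 ⇒ V=49.2142 exercise | (k=5,j=1): S=96.0925, (K−S)⁺=23.4475, hold=25.1318 ⇒ V=25.1318 continue | (k=5,j=2): S=131.2999, (K−S)⁺=0.0000, hold=6.2956 ⇒ V=6.2956 continue | (k=5,j=3): S=179.4069, (K−S)⁺=0.0000, hold=0.0000 ⇒ V=0.0000 continue | (k=5,j=4): S=245.1399, (K−S)⁺=0.0000, hold=0.0000 ⇒ V=0.0000 continue | (k=5,j=5): S=334.9568, (K−S)⁺=0.0000, hold=0.0000 ⇒ V=0.0000 continue  boundary S*=70.3258
step 4: (k=4,j=0): S=82.2058, (K−S)⁺=37.3342, hold=37.4705 ⇒ V=37.4705 continue | (k=4,j=1): S=112.3252, (K−S)⁺=7.2148, hold=16.0208 ⇒ V=16.0208 continue | (k=4,j=2): S=153.4800, (K−S)⁺=0.0000, hold=3.2622 ⇒ V=3.2622 continue | (k=4,j=3): S=209.7136, (K−S)⁺=0.0000, hold=0.0000 ⇒ V=0.0000 continue | (k=4,j=4): S=286.5506, (K−S)⁺=0.0000, hold=0.0000 ⇒ V=0.0000 continue  boundary S*=-
step 3: (k=3,j=0): S=96.0925, (K−S)⁺=23.4475, hold=27.0461 ⇒ V=27.0461 continue | (k=3,j=1): S=131.2999, (K−S)⁺=0.0000, hold=9.8551 ⇒ V=9.8551 continue | (k=3,j=2): S=179.4069, (K−S)⁺=0.0000, hold=1.6903 ⇒ V=1.6903 continue | (k=3,j=3): S=245.1399, (K−S)⁺=0.0000, hold=0.0000 ⇒ V=0.0000 continue  boundary S*=-
step 2: (k=2,j=0): S=112.3252, (K−S)⁺=7.2148, hold=18.7080 ⇒ V=18.7080 continue | (k=2,j=1): S=153.4800, (K−S)⁺=0.0000, hold=5.9116 ⇒ V=5.9116 continue | (k=2,j=2): S=209.7136, (K−S)⁺=0.0000, hold=0.8759 ⇒ V=0.8759 continue  boundary S*=-
step 1: (k=1,j=0): S=131.2999, (K−S)⁺=0.0000, hold=12.5094 ⇒ V=12.5094 continue | (k=1,j=1): S=179.4069, (K−S)⁺=0.0000, hold=3.4804 ⇒ V=3.4804 continue  boundary S*=-
step 0: (k=0,j=0): S=153.4800, (K−S)⁺=0.0000, hold=8.1395 ⇒ V=8.1395 continue  boundary S*=-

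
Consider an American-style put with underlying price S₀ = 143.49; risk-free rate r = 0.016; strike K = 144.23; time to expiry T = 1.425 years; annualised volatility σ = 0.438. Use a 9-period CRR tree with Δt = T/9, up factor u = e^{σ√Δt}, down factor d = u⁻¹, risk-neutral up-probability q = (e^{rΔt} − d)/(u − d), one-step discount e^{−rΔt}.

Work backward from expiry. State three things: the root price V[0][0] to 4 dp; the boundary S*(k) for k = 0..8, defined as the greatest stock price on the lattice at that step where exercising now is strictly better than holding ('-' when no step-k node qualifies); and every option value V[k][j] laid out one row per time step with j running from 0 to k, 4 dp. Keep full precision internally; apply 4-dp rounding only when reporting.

price = 29.2180
boundary = - - - - 71.4591 60.0297 71.4591 85.0645 101.2604
tree:
29.2180
38.3605 18.8073
48.9900 26.2806 10.2695
60.6902 35.7301 15.4988 4.2796
72.7709 47.0543 22.8325 7.1044 1.0370
84.2003 59.7348 32.6505 11.6057 1.9388 0.0000
93.8016 72.7709 44.9892 18.5632 3.6249 0.0000 0.0000
101.8672 84.2003 59.1655 28.8446 6.7773 0.0000 0.0000 0.0000
108.6429 93.8016 72.7709 42.9696 12.6710 0.0000 0.0000 0.0000 0.0000
114.3348 101.8672 84.2003 59.1655 23.6902 0.0000 0.0000 0.0000 0.0000 0.0000

Δt=0.15833  u=1.19039  d=0.84006  q=0.46378  discount=0.99747
step 9 (expiry): payoffs max(K−S,0) = 114.3348 101.8672 84.2003 59.1655 23.6902 0.0000 0.0000 0.0000 0.0000 0.0000
step 8: (k=8,j=0): S=35.5871, (K−S)⁺=108.6429, hold=108.2779 ⇒ V=108.6429 exercise | (k=8,j=1): S=50.4284, (K−S)⁺=93.8016, hold=93.4367 ⇒ V=93.8016 exercise | (k=8,j=2): S=71.4591, (K−S)⁺=72.7709, hold=72.4060 ⇒ V=72.7709 exercise | (k=8,j=3): S=101.2604, (K−S)⁺=42.9696, hold=42.6047 ⇒ V=42.9696 exercise | (k=8,j=4): S=143.4900, (K−S)⁺=0.7400, hold=12.6710 ⇒ V=12.6710 continue | (k=8,j=5): S=203.3311, (K−S)⁺=0.0000, hold=0.0000 ⇒ V=0.0000 continue | (k=8,j=6): S=288.1283, (K−S)⁺=0.0000, hold=0.0000 ⇒ V=0.0000 continue | (k=8,j=7): S=408.2893, (K−S)⁺=0.0000, hold=0.0000 ⇒ V=0.0000 continue | (k=8,j=8): S=578.5623, (K−S)⁺=0.0000, hold=0.0000 ⇒ V=0.0000 continue  boundary S*=101.2604
step 7: (k=7,j=0): S=42.3628, (K−S)⁺=101.8672, hold=101.5023 ⇒ V=101.8672 exercise | (k=7,j=1): S=60.0297, (K−S)⁺=84.2003, hold=83.8354 ⇒ V=84.2003 exercise | (k=7,j=2): S=85.0645, (K−S)⁺=59.1655, hold=58.8006 ⇒ V=59.1655 exercise | (k=7,j=3): S=120.5398, (K−S)⁺=23.6902, hold=28.8446 ⇒ V=28.8446 continue | (k=7,j=4): S=170.8098, (K−S)⁺=0.0000, hold=6.7773 ⇒ V=6.7773 continue | (k=7,j=5): S=242.0443, (K−S)⁺=0.0000, hold=0.0000 ⇒ V=0.0000 continue | (k=7,j=6): S=342.9864, (K−S)⁺=0.0000, hold=0.0000 ⇒ V=0.0000 continue | (k=7,j=7): S=486.0255, (K−S)⁺=0.0000, hold=0.0000 ⇒ V=0.0000 continue  boundary S*=85.0645
step 6: (k=6,j=0): S=50.4284, (K−S)⁺=93.8016, hold=93.4367 ⇒ V=93.8016 exercise | (k=6,j=1): S=71.4591, (K−S)⁺=72.7709, hold=72.4060 ⇒ V=72.7709 exercise | (k=6,j=2): S=101.2604, (K−S)⁺=42.9696, hold=44.9892 ⇒ V=44.9892 continue | (k=6,j=3): S=143.4900, (K−S)⁺=0.7400, hold=18.5632 ⇒ V=18.5632 continue | (k=6,j=4): S=203.3311, (K−S)⁺=0.0000, hold=3.6249 ⇒ V=3.6249 continue | (k=6,j=5): S=288.1283, (K−S)⁺=0.0000, hold=0.0000 ⇒ V=0.0000 continue | (k=6,j=6): S=408.2893, (K−S)⁺=0.0000, hold=0.0000 ⇒ V=0.0000 continue  boundary S*=71.4591
step 5: (k=5,j=0): S=60.0297, (K−S)⁺=84.2003, hold=83.8354 ⇒ V=84.2003 exercise | (k=5,j=1): S=85.0645, (K−S)⁺=59.1655, hold=59.7348 ⇒ V=59.7348 continue | (k=5,j=2): S=120.5398, (K−S)⁺=23.6902, hold=32.6505 ⇒ V=32.6505 continue | (k=5,j=3): S=170.8098, (K−S)⁺=0.0000, hold=11.6057 ⇒ V=11.6057 continue | (k=5,j=4): S=242.0443, (K−S)⁺=0.0000, hold=1.9388 ⇒ V=1.9388 continue | (k=5,j=5): S=342.9864, (K−S)⁺=0.0000, hold=0.0000 ⇒ V=0.0000 continue  boundary S*=60.0297
step 4: (k=4,j=0): S=71.4591, (K−S)⁺=72.7709, hold=72.6694 ⇒ V=72.7709 exercise | (k=4,j=1): S=101.2604, (K−S)⁺=42.9696, hold=47.0543 ⇒ V=47.0543 continue | (k=4,j=2): S=143.4900, (K−S)⁺=0.7400, hold=22.8325 ⇒ V=22.8325 continue | (k=4,j=3): S=203.3311, (K−S)⁺=0.0000, hold=7.1044 ⇒ V=7.1044 continue | (k=4,j=4): S=288.1283, (K−S)⁺=0.0000, hold=1.0370 ⇒ V=1.0370 continue  boundary S*=71.4591
step 3: (k=3,j=0): S=85.0645, (K−S)⁺=59.1655, hold=60.6902 ⇒ V=60.6902 continue | (k=3,j=1): S=120.5398, (K−S)⁺=23.6902, hold=35.7301 ⇒ V=35.7301 continue | (k=3,j=2): S=170.8098, (K−S)⁺=0.0000, hold=15.4988 ⇒ V=15.4988 continue | (k=3,j=3): S=242.0443, (K−S)⁺=0.0000, hold=4.2796 ⇒ V=4.2796 continue  boundary S*=-
step 2: (k=2,j=0): S=101.2604, (K−S)⁺=42.9696, hold=48.9900 ⇒ V=48.9900 continue | (k=2,j=1): S=143.4900, (K−S)⁺=0.7400, hold=26.2806 ⇒ V=26.2806 continue | (k=2,j=2): S=203.3311, (K−S)⁺=0.0000, hold=10.2695 ⇒ V=10.2695 continue  boundary S*=-
step 1: (k=1,j=0): S=120.5398, (K−S)⁺=23.6902, hold=38.3605 ⇒ V=38.3605 continue | (k=1,j=1): S=170.8098, (K−S)⁺=0.0000, hold=18.8073 ⇒ V=18.8073 continue  boundary S*=-
step 0: (k=0,j=0): S=143.4900, (K−S)⁺=0.7400, hold=29.2180 ⇒ V=29.2180 continue  boundary S*=-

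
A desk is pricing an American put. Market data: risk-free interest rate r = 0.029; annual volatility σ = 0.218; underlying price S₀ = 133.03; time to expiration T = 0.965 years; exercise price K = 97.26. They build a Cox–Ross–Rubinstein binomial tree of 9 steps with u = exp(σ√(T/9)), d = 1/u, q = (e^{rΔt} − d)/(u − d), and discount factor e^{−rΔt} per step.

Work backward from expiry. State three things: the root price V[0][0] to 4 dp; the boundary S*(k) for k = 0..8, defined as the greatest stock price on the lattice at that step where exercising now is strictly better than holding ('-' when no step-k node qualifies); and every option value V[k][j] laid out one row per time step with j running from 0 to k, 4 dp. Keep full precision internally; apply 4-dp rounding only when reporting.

params: Δt=0.10722 u=1.07399 d=0.93110 q=0.50396 e^(-rΔt)=0.99690
t_9 payoffs: 27.2861 16.5479 4.1617 0.0000 0.0000 0.0000 0.0000 0.0000 0.0000 0.0000
t_8: node(8,0) S=75.1514 payoff=22.1086 vs cont=21.8066 → 22.1086 [stop]  node(8,1) S=86.6843 payoff=10.5757 vs cont=10.2738 → 10.5757 [stop]  node(8,2) S=99.9870 payoff=0.0000 vs cont=2.0580 → 2.0580 [wait]  node(8,3) S=115.3311 payoff=0.0000 vs cont=0.0000 → 0.0000 [wait]  node(8,4) S=133.0300 payoff=0.0000 vs cont=0.0000 → 0.0000 [wait]  node(8,5) S=153.4450 payoff=0.0000 vs cont=0.0000 → 0.0000 [wait]  node(8,6) S=176.9929 payoff=0.0000 vs cont=0.0000 → 0.0000 [wait]  node(8,7) S=204.1544 payoff=0.0000 vs cont=0.0000 → 0.0000 [wait]  node(8,8) S=235.4843 payoff=0.0000 vs cont=0.0000 → 0.0000 [wait]  ⇒ S*(8)=86.6843
t_7: node(7,0) S=80.7121 payoff=16.5479 vs cont=16.2459 → 16.5479 [stop]  node(7,1) S=93.0983 payoff=4.1617 vs cont=6.2636 → 6.2636 [wait]  node(7,2) S=107.3853 payoff=0.0000 vs cont=1.0177 → 1.0177 [wait]  node(7,3) S=123.8648 payoff=0.0000 vs cont=0.0000 → 0.0000 [wait]  node(7,4) S=142.8733 payoff=0.0000 vs cont=0.0000 → 0.0000 [wait]  node(7,5) S=164.7989 payoff=0.0000 vs cont=0.0000 → 0.0000 [wait]  node(7,6) S=190.0891 payoff=0.0000 vs cont=0.0000 → 0.0000 [wait]  node(7,7) S=219.2605 payoff=0.0000 vs cont=0.0000 → 0.0000 [wait]  ⇒ S*(7)=80.7121
t_6: node(6,0) S=86.6843 payoff=10.5757 vs cont=11.3298 → 11.3298 [wait]  node(6,1) S=99.9870 payoff=0.0000 vs cont=3.6086 → 3.6086 [wait]  node(6,2) S=115.3311 payoff=0.0000 vs cont=0.5032 → 0.5032 [wait]  node(6,3) S=133.0300 payoff=0.0000 vs cont=0.0000 → 0.0000 [wait]  node(6,4) S=153.4450 payoff=0.0000 vs cont=0.0000 → 0.0000 [wait]  node(6,5) S=176.9929 payoff=0.0000 vs cont=0.0000 → 0.0000 [wait]  node(6,6) S=204.1544 payoff=0.0000 vs cont=0.0000 → 0.0000 [wait]  ⇒ S*(6)=-
t_5: node(5,0) S=93.0983 payoff=4.1617 vs cont=7.4156 → 7.4156 [wait]  node(5,1) S=107.3853 payoff=0.0000 vs cont=2.0373 → 2.0373 [wait]  node(5,2) S=123.8648 payoff=0.0000 vs cont=0.2489 → 0.2489 [wait]  node(5,3) S=142.8733 payoff=0.0000 vs cont=0.0000 → 0.0000 [wait]  node(5,4) S=164.7989 payoff=0.0000 vs cont=0.0000 → 0.0000 [wait]  node(5,5) S=190.0891 payoff=0.0000 vs cont=0.0000 → 0.0000 [wait]  ⇒ S*(5)=-
t_4: node(4,0) S=99.9870 payoff=0.0000 vs cont=4.6905 → 4.6905 [wait]  node(4,1) S=115.3311 payoff=0.0000 vs cont=1.1325 → 1.1325 [wait]  node(4,2) S=133.0300 payoff=0.0000 vs cont=0.1231 → 0.1231 [wait]  node(4,3) S=153.4450 payoff=0.0000 vs cont=0.0000 → 0.0000 [wait]  node(4,4) S=176.9929 payoff=0.0000 vs cont=0.0000 → 0.0000 [wait]  ⇒ S*(4)=-
t_3: node(3,0) S=107.3853 payoff=0.0000 vs cont=2.8884 → 2.8884 [wait]  node(3,1) S=123.8648 payoff=0.0000 vs cont=0.6218 → 0.6218 [wait]  node(3,2) S=142.8733 payoff=0.0000 vs cont=0.0609 → 0.0609 [wait]  node(3,3) S=164.7989 payoff=0.0000 vs cont=0.0000 → 0.0000 [wait]  ⇒ S*(3)=-
t_2: node(2,0) S=115.3311 payoff=0.0000 vs cont=1.7407 → 1.7407 [wait]  node(2,1) S=133.0300 payoff=0.0000 vs cont=0.3381 → 0.3381 [wait]  node(2,2) S=153.4450 payoff=0.0000 vs cont=0.0301 → 0.0301 [wait]  ⇒ S*(2)=-
t_1: node(1,0) S=123.8648 payoff=0.0000 vs cont=1.0307 → 1.0307 [wait]  node(1,1) S=142.8733 payoff=0.0000 vs cont=0.1823 → 0.1823 [wait]  ⇒ S*(1)=-
t_0: node(0,0) S=133.0300 payoff=0.0000 vs cont=0.6012 → 0.6012 [wait]  ⇒ S*(0)=-

price = 0.6012
boundary = - - - - - - - 80.7121 86.6843
tree:
0.6012
1.0307 0.1823
1.7407 0.3381 0.0301
2.8884 0.6218 0.0609 0.0000
4.6905 1.1325 0.1231 0.0000 0.0000
7.4156 2.0373 0.2489 0.0000 0.0000 0.0000
11.3298 3.6086 0.5032 0.0000 0.0000 0.0000 0.0000
16.5479 6.2636 1.0177 0.0000 0.0000 0.0000 0.0000 0.0000
22.1086 10.5757 2.0580 0.0000 0.0000 0.0000 0.0000 0.0000 0.0000
27.2861 16.5479 4.1617 0.0000 0.0000 0.0000 0.0000 0.0000 0.0000 0.0000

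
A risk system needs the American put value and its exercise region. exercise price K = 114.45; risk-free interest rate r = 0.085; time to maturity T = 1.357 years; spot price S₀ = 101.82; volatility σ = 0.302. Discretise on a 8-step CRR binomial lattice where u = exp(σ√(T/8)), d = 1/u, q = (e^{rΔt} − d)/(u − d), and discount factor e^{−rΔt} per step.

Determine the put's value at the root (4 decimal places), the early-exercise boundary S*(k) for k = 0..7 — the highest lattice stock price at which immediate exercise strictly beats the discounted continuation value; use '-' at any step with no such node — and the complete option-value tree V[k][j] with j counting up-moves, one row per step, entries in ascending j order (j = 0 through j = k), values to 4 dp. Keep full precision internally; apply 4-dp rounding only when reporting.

Δt=0.16962  u=1.13245  d=0.88304  q=0.52717  discount=0.98569
step 8 (expiry): payoffs max(K−S,0) = 76.8064 66.1745 52.5398 35.0542 12.6300 0.0000 0.0000 0.0000 0.0000
step 7: (k=7,j=0): S=42.6294, (K−S)⁺=71.8206, hold=70.1823 ⇒ V=71.8206 exercise | (k=7,j=1): S=54.6694, (K−S)⁺=59.7806, hold=58.1423 ⇒ V=59.7806 exercise | (k=7,j=2): S=70.1100, (K−S)⁺=44.3400, hold=42.7017 ⇒ V=44.3400 exercise | (k=7,j=3): S=89.9115, (K−S)⁺=24.5385, hold=22.9002 ⇒ V=24.5385 exercise | (k=7,j=4): S=115.3057, (K−S)⁺=0.0000, hold=5.8863 ⇒ V=5.8863 continue | (k=7,j=5): S=147.8721, (K−S)⁺=0.0000, hold=0.0000 ⇒ V=0.0000 continue | (k=7,j=6): S=189.6364, (K−S)⁺=0.0000, hold=0.0000 ⇒ V=0.0000 continue | (k=7,j=7): S=243.1964, (K−S)⁺=0.0000, hold=0.0000 ⇒ V=0.0000 continue  boundary S*=89.9115
step 6: (k=6,j=0): S=48.2755, (K−S)⁺=66.1745, hold=64.5362 ⇒ V=66.1745 exercise | (k=6,j=1): S=61.9102, (K−S)⁺=52.5398, hold=50.9015 ⇒ V=52.5398 exercise | (k=6,j=2): S=79.3958, (K−S)⁺=35.0542, hold=33.4159 ⇒ V=35.0542 exercise | (k=6,j=3): S=101.8200, (K−S)⁺=12.6300, hold=14.4950 ⇒ V=14.4950 continue | (k=6,j=4): S=130.5776, (K−S)⁺=0.0000, hold=2.7434 ⇒ V=2.7434 continue | (k=6,j=5): S=167.4572, (K−S)⁺=0.0000, hold=0.0000 ⇒ V=0.0000 continue | (k=6,j=6): S=214.7531, (K−S)⁺=0.0000, hold=0.0000 ⇒ V=0.0000 continue  boundary S*=79.3958
step 5: (k=5,j=0): S=54.6694, (K−S)⁺=59.7806, hold=58.1423 ⇒ V=59.7806 exercise | (k=5,j=1): S=70.1100, (K−S)⁺=44.3400, hold=42.7017 ⇒ V=44.3400 exercise | (k=5,j=2): S=89.9115, (K−S)⁺=24.5385, hold=23.8693 ⇒ V=24.5385 exercise | (k=5,j=3): S=115.3057, (K−S)⁺=0.0000, hold=8.1810 ⇒ V=8.1810 continue | (k=5,j=4): S=147.8721, (K−S)⁺=0.0000, hold=1.2786 ⇒ V=1.2786 continue | (k=5,j=5): S=189.6364, (K−S)⁺=0.0000, hold=0.0000 ⇒ V=0.0000 continue  boundary S*=89.9115
step 4: (k=4,j=0): S=61.9102, (K−S)⁺=52.5398, hold=50.9015 ⇒ V=52.5398 exercise | (k=4,j=1): S=79.3958, (K−S)⁺=35.0542, hold=33.4159 ⇒ V=35.0542 exercise | (k=4,j=2): S=101.8200, (K−S)⁺=12.6300, hold=15.6874 ⇒ V=15.6874 continue | (k=4,j=3): S=130.5776, (K−S)⁺=0.0000, hold=4.4772 ⇒ V=4.4772 continue | (k=4,j=4): S=167.4572, (K−S)⁺=0.0000, hold=0.5959 ⇒ V=0.5959 continue  boundary S*=79.3958
step 3: (k=3,j=0): S=70.1100, (K−S)⁺=44.3400, hold=42.7017 ⇒ V=44.3400 exercise | (k=3,j=1): S=89.9115, (K−S)⁺=24.5385, hold=24.4889 ⇒ V=24.5385 exercise | (k=3,j=2): S=115.3057, (K−S)⁺=0.0000, hold=9.6377 ⇒ V=9.6377 continue | (k=3,j=3): S=147.8721, (K−S)⁺=0.0000, hold=2.3963 ⇒ V=2.3963 continue  boundary S*=89.9115
step 2: (k=2,j=0): S=79.3958, (K−S)⁺=35.0542, hold=33.4159 ⇒ V=35.0542 exercise | (k=2,j=1): S=101.8200, (K−S)⁺=12.6300, hold=16.4444 ⇒ V=16.4444 continue | (k=2,j=2): S=130.5776, (K−S)⁺=0.0000, hold=5.7369 ⇒ V=5.7369 continue  boundary S*=79.3958
step 1: (k=1,j=0): S=89.9115, (K−S)⁺=24.5385, hold=24.8822 ⇒ V=24.8822 continue | (k=1,j=1): S=115.3057, (K−S)⁺=0.0000, hold=10.6451 ⇒ V=10.6451 continue  boundary S*=-
step 0: (k=0,j=0): S=101.8200, (K−S)⁺=12.6300, hold=17.1280 ⇒ V=17.1280 continue  boundary S*=-

price = 17.1280
boundary = - - 79.3958 89.9115 79.3958 89.9115 79.3958 89.9115
tree:
17.1280
24.8822 10.6451
35.0542 16.4444 5.7369
44.3400 24.5385 9.6377 2.3963
52.5398 35.0542 15.6874 4.4772 0.5959
59.7806 44.3400 24.5385 8.1810 1.2786 0.0000
66.1745 52.5398 35.0542 14.4950 2.7434 0.0000 0.0000
71.8206 59.7806 44.3400 24.5385 5.8863 0.0000 0.0000 0.0000
76.8064 66.1745 52.5398 35.0542 12.6300 0.0000 0.0000 0.0000 0.0000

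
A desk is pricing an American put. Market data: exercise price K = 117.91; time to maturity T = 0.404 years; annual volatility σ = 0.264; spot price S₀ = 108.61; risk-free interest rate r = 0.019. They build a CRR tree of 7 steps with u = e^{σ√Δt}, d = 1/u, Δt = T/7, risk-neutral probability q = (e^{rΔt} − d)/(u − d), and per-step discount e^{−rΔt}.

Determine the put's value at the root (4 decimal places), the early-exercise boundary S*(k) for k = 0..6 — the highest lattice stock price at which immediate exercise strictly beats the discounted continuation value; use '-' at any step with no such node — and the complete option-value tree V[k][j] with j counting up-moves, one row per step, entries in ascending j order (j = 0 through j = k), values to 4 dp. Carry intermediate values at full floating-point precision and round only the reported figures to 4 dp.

price = 12.6419
boundary = - - - 89.7919 95.6712 101.9355 108.6100
tree:
12.6419
17.1227 8.0583
22.3807 11.7490 4.2775
28.1181 16.5253 6.8592 1.6298
33.6361 22.2388 10.6816 2.9403 0.2846
38.8150 28.1181 15.9745 5.2577 0.5618 0.0000
43.6757 33.6361 22.2388 9.3000 1.1088 0.0000 0.0000
48.2376 38.8150 28.1181 15.9745 2.1885 0.0000 0.0000 0.0000

params: Δt=0.05771 u=1.06548 d=0.93855 q=0.49279 e^(-rΔt)=0.99890
t_7 payoffs: 48.2376 38.8150 28.1181 15.9745 2.1885 0.0000 0.0000 0.0000
t_6: node(6,0) S=74.2343 payoff=43.6757 vs cont=43.5465 → 43.6757 [stop]  node(6,1) S=84.2739 payoff=33.6361 vs cont=33.5069 → 33.6361 [stop]  node(6,2) S=95.6712 payoff=22.2388 vs cont=22.1095 → 22.2388 [stop]  node(6,3) S=108.6100 payoff=9.3000 vs cont=9.1708 → 9.3000 [stop]  node(6,4) S=123.2986 payoff=0.0000 vs cont=1.1088 → 1.1088 [wait]  node(6,5) S=139.9737 payoff=0.0000 vs cont=0.0000 → 0.0000 [wait]  node(6,6) S=158.9040 payoff=0.0000 vs cont=0.0000 → 0.0000 [wait]  ⇒ S*(6)=108.6100
t_5: node(5,0) S=79.0950 payoff=38.8150 vs cont=38.6858 → 38.8150 [stop]  node(5,1) S=89.7919 payoff=28.1181 vs cont=27.9889 → 28.1181 [stop]  node(5,2) S=101.9355 payoff=15.9745 vs cont=15.8452 → 15.9745 [stop]  node(5,3) S=115.7215 payoff=2.1885 vs cont=5.2577 → 5.2577 [wait]  node(5,4) S=131.3719 payoff=0.0000 vs cont=0.5618 → 0.5618 [wait]  node(5,5) S=149.1388 payoff=0.0000 vs cont=0.0000 → 0.0000 [wait]  ⇒ S*(5)=101.9355
t_4: node(4,0) S=84.2739 payoff=33.6361 vs cont=33.5069 → 33.6361 [stop]  node(4,1) S=95.6712 payoff=22.2388 vs cont=22.1095 → 22.2388 [stop]  node(4,2) S=108.6100 payoff=9.3000 vs cont=10.6816 → 10.6816 [wait]  node(4,3) S=123.2986 payoff=0.0000 vs cont=2.9403 → 2.9403 [wait]  node(4,4) S=139.9737 payoff=0.0000 vs cont=0.2846 → 0.2846 [wait]  ⇒ S*(4)=95.6712
t_3: node(3,0) S=89.7919 payoff=28.1181 vs cont=27.9889 → 28.1181 [stop]  node(3,1) S=101.9355 payoff=15.9745 vs cont=16.5253 → 16.5253 [wait]  node(3,2) S=115.7215 payoff=2.1885 vs cont=6.8592 → 6.8592 [wait]  node(3,3) S=131.3719 payoff=0.0000 vs cont=1.6298 → 1.6298 [wait]  ⇒ S*(3)=89.7919
t_2: node(2,0) S=95.6712 payoff=22.2388 vs cont=22.3807 → 22.3807 [wait]  node(2,1) S=108.6100 payoff=9.3000 vs cont=11.7490 → 11.7490 [wait]  node(2,2) S=123.2986 payoff=0.0000 vs cont=4.2775 → 4.2775 [wait]  ⇒ S*(2)=-
t_1: node(1,0) S=101.9355 payoff=15.9745 vs cont=17.1227 → 17.1227 [wait]  node(1,1) S=115.7215 payoff=2.1885 vs cont=8.0583 → 8.0583 [wait]  ⇒ S*(1)=-
t_0: node(0,0) S=108.6100 payoff=9.3000 vs cont=12.6419 → 12.6419 [wait]  ⇒ S*(0)=-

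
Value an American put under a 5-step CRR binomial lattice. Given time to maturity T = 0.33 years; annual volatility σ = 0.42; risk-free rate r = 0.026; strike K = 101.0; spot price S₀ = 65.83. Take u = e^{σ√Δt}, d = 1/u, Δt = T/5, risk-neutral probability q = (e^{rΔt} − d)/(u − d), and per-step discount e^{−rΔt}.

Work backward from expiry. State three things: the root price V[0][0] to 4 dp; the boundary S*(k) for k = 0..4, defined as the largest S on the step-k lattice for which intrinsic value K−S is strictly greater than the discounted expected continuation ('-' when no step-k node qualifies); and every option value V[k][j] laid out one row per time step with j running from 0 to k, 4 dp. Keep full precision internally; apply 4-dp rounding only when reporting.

price = 35.1700
boundary = 65.8300 59.0967 65.8300 73.3304 81.6854
tree:
35.1700
41.9033 27.9872
47.9478 35.1700 20.3367
53.3741 41.9033 27.6696 12.4969
58.2454 47.9478 35.1700 19.3146 5.1851
62.6185 53.3741 41.9033 27.6696 10.0076 0.0000

Δt=0.06600  u=1.11394  d=0.89772  q=0.48099  discount=0.99829
step 5 (expiry): payoffs max(K−S,0) = 62.6185 53.3741 41.9033 27.6696 10.0076 0.0000
step 4: (k=4,j=0): S=42.7546, (K−S)⁺=58.2454, hold=58.0723 ⇒ V=58.2454 exercise | (k=4,j=1): S=53.0522, (K−S)⁺=47.9478, hold=47.7747 ⇒ V=47.9478 exercise | (k=4,j=2): S=65.8300, (K−S)⁺=35.1700, hold=34.9968 ⇒ V=35.1700 exercise | (k=4,j=3): S=81.6854, (K−S)⁺=19.3146, hold=19.1414 ⇒ V=19.3146 exercise | (k=4,j=4): S=101.3597, (K−S)⁺=0.0000, hold=5.1851 ⇒ V=5.1851 continue  boundary S*=81.6854
step 3: (k=3,j=0): S=47.6259, (K−S)⁺=53.3741, hold=53.2010 ⇒ V=53.3741 exercise | (k=3,j=1): S=59.0967, (K−S)⁺=41.9033, hold=41.7301 ⇒ V=41.9033 exercise | (k=3,j=2): S=73.3304, (K−S)⁺=27.6696, hold=27.4964 ⇒ V=27.6696 exercise | (k=3,j=3): S=90.9924, (K−S)⁺=10.0076, hold=12.4969 ⇒ V=12.4969 continue  boundary S*=73.3304
step 2: (k=2,j=0): S=53.0522, (K−S)⁺=47.9478, hold=47.7747 ⇒ V=47.9478 exercise | (k=2,j=1): S=65.8300, (K−S)⁺=35.1700, hold=34.9968 ⇒ V=35.1700 exercise | (k=2,j=2): S=81.6854, (K−S)⁺=19.3146, hold=20.3367 ⇒ V=20.3367 continue  boundary S*=65.8300
step 1: (k=1,j=0): S=59.0967, (K−S)⁺=41.9033, hold=41.7301 ⇒ V=41.9033 exercise | (k=1,j=1): S=73.3304, (K−S)⁺=27.6696, hold=27.9872 ⇒ V=27.9872 continue  boundary S*=59.0967
step 0: (k=0,j=0): S=65.8300, (K−S)⁺=35.1700, hold=35.1493 ⇒ V=35.1700 exercise  boundary S*=65.8300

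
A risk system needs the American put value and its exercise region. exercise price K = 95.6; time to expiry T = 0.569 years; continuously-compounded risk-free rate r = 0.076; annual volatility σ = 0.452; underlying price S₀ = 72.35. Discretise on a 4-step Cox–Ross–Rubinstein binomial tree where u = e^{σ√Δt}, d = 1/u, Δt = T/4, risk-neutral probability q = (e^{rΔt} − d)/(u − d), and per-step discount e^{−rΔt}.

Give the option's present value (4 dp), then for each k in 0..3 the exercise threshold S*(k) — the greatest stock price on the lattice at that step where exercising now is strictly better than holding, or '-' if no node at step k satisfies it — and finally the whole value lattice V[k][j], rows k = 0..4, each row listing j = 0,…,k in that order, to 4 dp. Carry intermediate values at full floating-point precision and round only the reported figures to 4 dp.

params: Δt=0.14225 u=1.18587 d=0.84326 q=0.48921 e^(-rΔt)=0.98925
t_4 payoffs: 59.0161 44.1525 23.2500 0.0000 0.0000
t_3: node(3,0) S=43.3838 payoff=52.2162 vs cont=51.1882 → 52.2162 [stop]  node(3,1) S=61.0101 payoff=34.5899 vs cont=33.5620 → 34.5899 [stop]  node(3,2) S=85.7977 payoff=9.8023 vs cont=11.7482 → 11.7482 [wait]  node(3,3) S=120.6562 payoff=0.0000 vs cont=0.0000 → 0.0000 [wait]  ⇒ S*(3)=61.0101
t_2: node(2,0) S=51.4475 payoff=44.1525 vs cont=43.1245 → 44.1525 [stop]  node(2,1) S=72.3500 payoff=23.2500 vs cont=23.1637 → 23.2500 [stop]  node(2,2) S=101.7449 payoff=0.0000 vs cont=5.9363 → 5.9363 [wait]  ⇒ S*(2)=72.3500
t_1: node(1,0) S=61.0101 payoff=34.5899 vs cont=33.5620 → 34.5899 [stop]  node(1,1) S=85.7977 payoff=9.8023 vs cont=14.6210 → 14.6210 [wait]  ⇒ S*(1)=61.0101
t_0: node(0,0) S=72.3500 payoff=23.2500 vs cont=24.5541 → 24.5541 [wait]  ⇒ S*(0)=-

price = 24.5541
boundary = - 61.0101 72.3500 61.0101
tree:
24.5541
34.5899 14.6210
44.1525 23.2500 5.9363
52.2162 34.5899 11.7482 0.0000
59.0161 44.1525 23.2500 0.0000 0.0000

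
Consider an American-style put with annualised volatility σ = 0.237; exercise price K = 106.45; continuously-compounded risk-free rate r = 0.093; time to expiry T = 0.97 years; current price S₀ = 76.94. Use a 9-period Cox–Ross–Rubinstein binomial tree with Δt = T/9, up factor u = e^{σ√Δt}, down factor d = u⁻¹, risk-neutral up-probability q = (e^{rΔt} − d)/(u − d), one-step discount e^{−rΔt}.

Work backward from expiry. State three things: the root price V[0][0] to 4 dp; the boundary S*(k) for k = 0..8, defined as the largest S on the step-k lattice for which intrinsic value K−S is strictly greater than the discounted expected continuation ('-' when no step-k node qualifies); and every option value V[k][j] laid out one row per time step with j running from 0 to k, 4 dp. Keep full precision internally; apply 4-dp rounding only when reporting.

params: Δt=0.10778 u=1.08091 d=0.92514 q=0.54523 e^(-rΔt)=0.99003
t_9 payoffs: 68.2524 61.8210 54.3067 45.5272 35.2694 23.2846 9.2818 0.0000 0.0000 0.0000
t_8: node(8,0) S=41.2883 payoff=65.1617 vs cont=64.1001 → 65.1617 [stop]  node(8,1) S=48.2401 payoff=58.2099 vs cont=57.1483 → 58.2099 [stop]  node(8,2) S=56.3624 payoff=50.0876 vs cont=49.0260 → 50.0876 [stop]  node(8,3) S=65.8523 payoff=40.5977 vs cont=39.5361 → 40.5977 [stop]  node(8,4) S=76.9400 payoff=29.5100 vs cont=28.4483 → 29.5100 [stop]  node(8,5) S=89.8946 payoff=16.5554 vs cont=15.4937 → 16.5554 [stop]  node(8,6) S=105.0304 payoff=1.4196 vs cont=4.1790 → 4.1790 [wait]  node(8,7) S=122.7147 payoff=0.0000 vs cont=0.0000 → 0.0000 [wait]  node(8,8) S=143.3765 payoff=0.0000 vs cont=0.0000 → 0.0000 [wait]  ⇒ S*(8)=89.8946
t_7: node(7,0) S=44.6290 payoff=61.8210 vs cont=60.7593 → 61.8210 [stop]  node(7,1) S=52.1433 payoff=54.3067 vs cont=53.2450 → 54.3067 [stop]  node(7,2) S=60.9228 payoff=45.5272 vs cont=44.4655 → 45.5272 [stop]  node(7,3) S=71.1806 payoff=35.2694 vs cont=34.2078 → 35.2694 [stop]  node(7,4) S=83.1654 payoff=23.2846 vs cont=22.2229 → 23.2846 [stop]  node(7,5) S=97.1682 payoff=9.2818 vs cont=9.7096 → 9.7096 [wait]  node(7,6) S=113.5287 payoff=0.0000 vs cont=1.8815 → 1.8815 [wait]  node(7,7) S=132.6439 payoff=0.0000 vs cont=0.0000 → 0.0000 [wait]  ⇒ S*(7)=83.1654
t_6: node(6,0) S=48.2401 payoff=58.2099 vs cont=57.1483 → 58.2099 [stop]  node(6,1) S=56.3624 payoff=50.0876 vs cont=49.0260 → 50.0876 [stop]  node(6,2) S=65.8523 payoff=40.5977 vs cont=39.5361 → 40.5977 [stop]  node(6,3) S=76.9400 payoff=29.5100 vs cont=28.4483 → 29.5100 [stop]  node(6,4) S=89.8946 payoff=16.5554 vs cont=15.7247 → 16.5554 [stop]  node(6,5) S=105.0304 payoff=1.4196 vs cont=5.3872 → 5.3872 [wait]  node(6,6) S=122.7147 payoff=0.0000 vs cont=0.8471 → 0.8471 [wait]  ⇒ S*(6)=89.8946
t_5: node(5,0) S=52.1433 payoff=54.3067 vs cont=53.2450 → 54.3067 [stop]  node(5,1) S=60.9228 payoff=45.5272 vs cont=44.4655 → 45.5272 [stop]  node(5,2) S=71.1806 payoff=35.2694 vs cont=34.2078 → 35.2694 [stop]  node(5,3) S=83.1654 payoff=23.2846 vs cont=22.2229 → 23.2846 [stop]  node(5,4) S=97.1682 payoff=9.2818 vs cont=10.3618 → 10.3618 [wait]  node(5,5) S=113.5287 payoff=0.0000 vs cont=2.8828 → 2.8828 [wait]  ⇒ S*(5)=83.1654
t_4: node(4,0) S=56.3624 payoff=50.0876 vs cont=49.0260 → 50.0876 [stop]  node(4,1) S=65.8523 payoff=40.5977 vs cont=39.5361 → 40.5977 [stop]  node(4,2) S=76.9400 payoff=29.5100 vs cont=28.4483 → 29.5100 [stop]  node(4,3) S=89.8946 payoff=16.5554 vs cont=16.0767 → 16.5554 [stop]  node(4,4) S=105.0304 payoff=1.4196 vs cont=6.2214 → 6.2214 [wait]  ⇒ S*(4)=89.8946
t_3: node(3,0) S=60.9228 payoff=45.5272 vs cont=44.4655 → 45.5272 [stop]  node(3,1) S=71.1806 payoff=35.2694 vs cont=34.2078 → 35.2694 [stop]  node(3,2) S=83.1654 payoff=23.2846 vs cont=22.2229 → 23.2846 [stop]  node(3,3) S=97.1682 payoff=9.2818 vs cont=10.8121 → 10.8121 [wait]  ⇒ S*(3)=83.1654
t_2: node(2,0) S=65.8523 payoff=40.5977 vs cont=39.5361 → 40.5977 [stop]  node(2,1) S=76.9400 payoff=29.5100 vs cont=28.4483 → 29.5100 [stop]  node(2,2) S=89.8946 payoff=16.5554 vs cont=16.3198 → 16.5554 [stop]  ⇒ S*(2)=89.8946
t_1: node(1,0) S=71.1806 payoff=35.2694 vs cont=34.2078 → 35.2694 [stop]  node(1,1) S=83.1654 payoff=23.2846 vs cont=22.2229 → 23.2846 [stop]  ⇒ S*(1)=83.1654
t_0: node(0,0) S=76.9400 payoff=29.5100 vs cont=28.4483 → 29.5100 [stop]  ⇒ S*(0)=76.9400

price = 29.5100
boundary = 76.9400 83.1654 89.8946 83.1654 89.8946 83.1654 89.8946 83.1654 89.8946
tree:
29.5100
35.2694 23.2846
40.5977 29.5100 16.5554
45.5272 35.2694 23.2846 10.8121
50.0876 40.5977 29.5100 16.5554 6.2214
54.3067 45.5272 35.2694 23.2846 10.3618 2.8828
58.2099 50.0876 40.5977 29.5100 16.5554 5.3872 0.8471
61.8210 54.3067 45.5272 35.2694 23.2846 9.7096 1.8815 0.0000
65.1617 58.2099 50.0876 40.5977 29.5100 16.5554 4.1790 0.0000 0.0000
68.2524 61.8210 54.3067 45.5272 35.2694 23.2846 9.2818 0.0000 0.0000 0.0000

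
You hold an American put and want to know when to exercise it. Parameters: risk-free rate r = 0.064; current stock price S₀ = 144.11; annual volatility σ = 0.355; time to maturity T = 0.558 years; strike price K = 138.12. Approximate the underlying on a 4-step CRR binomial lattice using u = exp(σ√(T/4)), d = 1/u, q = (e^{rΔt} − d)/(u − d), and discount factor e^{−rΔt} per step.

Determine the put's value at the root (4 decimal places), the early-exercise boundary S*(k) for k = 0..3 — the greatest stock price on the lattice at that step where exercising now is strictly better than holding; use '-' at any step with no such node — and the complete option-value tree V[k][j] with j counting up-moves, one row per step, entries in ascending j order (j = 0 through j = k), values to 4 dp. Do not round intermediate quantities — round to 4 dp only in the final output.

Δt=0.13950, u=1.14178, d=0.87582, q=0.50062, disc=e^(-rΔt)=0.99111
k=4 terminal: V=max(K-S,0) → 53.3272 27.5782 0.0000 0.0000 0.0000
k=3: j=0 S=96.8151 intr=41.3049 cont=40.0773 V=41.3049[EX]; j=1 S=126.2148 intr=11.9052 cont=13.6496 V=13.6496[hold]; j=2 S=164.5424 intr=0.0000 cont=0.0000 V=0.0000[hold]; j=3 S=214.5089 intr=0.0000 cont=0.0000 V=0.0000[hold]  S*(3)=96.8151
k=2: j=0 S=110.5418 intr=27.5782 cont=27.2160 V=27.5782[EX]; j=1 S=144.1100 intr=0.0000 cont=6.7557 V=6.7557[hold]; j=2 S=187.8718 intr=0.0000 cont=0.0000 V=0.0000[hold]  S*(2)=110.5418
k=1: j=0 S=126.2148 intr=11.9052 cont=17.0016 V=17.0016[hold]; j=1 S=164.5424 intr=0.0000 cont=3.3437 V=3.3437[hold]  S*(1)=-
k=0: j=0 S=144.1100 intr=0.0000 cont=10.0738 V=10.0738[hold]  S*(0)=-

price = 10.0738
boundary = - - 110.5418 96.8151
tree:
10.0738
17.0016 3.3437
27.5782 6.7557 0.0000
41.3049 13.6496 0.0000 0.0000
53.3272 27.5782 0.0000 0.0000 0.0000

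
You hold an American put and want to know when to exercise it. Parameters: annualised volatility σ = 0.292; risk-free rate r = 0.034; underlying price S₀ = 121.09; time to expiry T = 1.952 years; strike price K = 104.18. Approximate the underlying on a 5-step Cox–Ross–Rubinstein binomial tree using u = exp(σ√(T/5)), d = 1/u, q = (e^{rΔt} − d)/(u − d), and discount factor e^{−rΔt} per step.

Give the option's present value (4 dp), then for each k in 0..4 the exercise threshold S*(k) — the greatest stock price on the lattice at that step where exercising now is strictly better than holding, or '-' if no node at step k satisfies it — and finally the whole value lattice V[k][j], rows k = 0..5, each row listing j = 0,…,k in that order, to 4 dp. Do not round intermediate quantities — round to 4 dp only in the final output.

price = 8.6188
boundary = - - - 70.0488 84.0691
tree:
8.6188
14.1145 3.1547
22.4277 5.8783 0.4164
34.1312 10.9022 0.8289 0.0000
45.8134 20.1109 1.6499 0.0000 0.0000
55.5473 34.1312 3.2844 0.0000 0.0000 0.0000

Δt=0.39040  u=1.20015  d=0.83323  q=0.49093  discount=0.98681
step 5 (expiry): payoffs max(K−S,0) = 55.5473 34.1312 3.2844 0.0000 0.0000 0.0000
step 4: (k=4,j=0): S=58.3666, (K−S)⁺=45.8134, hold=44.4397 ⇒ V=45.8134 exercise | (k=4,j=1): S=84.0691, (K−S)⁺=20.1109, hold=18.7372 ⇒ V=20.1109 exercise | (k=4,j=2): S=121.0900, (K−S)⁺=0.0000, hold=1.6499 ⇒ V=1.6499 continue | (k=4,j=3): S=174.4135, (K−S)⁺=0.0000, hold=0.0000 ⇒ V=0.0000 continue | (k=4,j=4): S=251.2187, (K−S)⁺=0.0000, hold=0.0000 ⇒ V=0.0000 continue  boundary S*=84.0691
step 3: (k=3,j=0): S=70.0488, (K−S)⁺=34.1312, hold=32.7575 ⇒ V=34.1312 exercise | (k=3,j=1): S=100.8956, (K−S)⁺=3.2844, hold=10.9022 ⇒ V=10.9022 continue | (k=3,j=2): S=145.3263, (K−S)⁺=0.0000, hold=0.8289 ⇒ V=0.8289 continue | (k=3,j=3): S=209.3226, (K−S)⁺=0.0000, hold=0.0000 ⇒ V=0.0000 continue  boundary S*=70.0488
step 2: (k=2,j=0): S=84.0691, (K−S)⁺=20.1109, hold=22.4277 ⇒ V=22.4277 continue | (k=2,j=1): S=121.0900, (K−S)⁺=0.0000, hold=5.8783 ⇒ V=5.8783 continue | (k=2,j=2): S=174.4135, (K−S)⁺=0.0000, hold=0.4164 ⇒ V=0.4164 continue  boundary S*=-
step 1: (k=1,j=0): S=100.8956, (K−S)⁺=3.2844, hold=14.1145 ⇒ V=14.1145 continue | (k=1,j=1): S=145.3263, (K−S)⁺=0.0000, hold=3.1547 ⇒ V=3.1547 continue  boundary S*=-
step 0: (k=0,j=0): S=121.0900, (K−S)⁺=0.0000, hold=8.6188 ⇒ V=8.6188 continue  boundary S*=-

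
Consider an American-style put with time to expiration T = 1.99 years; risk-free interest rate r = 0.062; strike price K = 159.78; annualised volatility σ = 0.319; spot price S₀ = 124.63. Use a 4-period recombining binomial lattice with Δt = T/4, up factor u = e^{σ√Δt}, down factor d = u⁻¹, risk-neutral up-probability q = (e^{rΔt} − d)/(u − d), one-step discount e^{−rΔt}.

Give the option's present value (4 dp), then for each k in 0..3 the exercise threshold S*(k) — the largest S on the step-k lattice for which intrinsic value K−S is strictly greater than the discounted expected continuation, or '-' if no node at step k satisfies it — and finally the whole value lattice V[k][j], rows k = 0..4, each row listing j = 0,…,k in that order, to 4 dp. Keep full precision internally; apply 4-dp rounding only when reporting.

Δt=0.49750  u=1.25233  d=0.79851  q=0.51301  discount=0.96963
step 4 (expiry): payoffs max(K−S,0) = 109.1097 80.3128 35.1500 0.0000 0.0000
step 3: (k=3,j=0): S=63.4557, (K−S)⁺=96.3243, hold=91.4711 ⇒ V=96.3243 exercise | (k=3,j=1): S=99.5188, (K−S)⁺=60.2612, hold=55.4080 ⇒ V=60.2612 exercise | (k=3,j=2): S=156.0774, (K−S)⁺=3.7026, hold=16.5976 ⇒ V=16.5976 continue | (k=3,j=3): S=244.7792, (K−S)⁺=0.0000, hold=0.0000 ⇒ V=0.0000 continue  boundary S*=99.5188
step 2: (k=2,j=0): S=79.4672, (K−S)⁺=80.3128, hold=75.4596 ⇒ V=80.3128 exercise | (k=2,j=1): S=124.6300, (K−S)⁺=35.1500, hold=36.7112 ⇒ V=36.7112 continue | (k=2,j=2): S=195.4597, (K−S)⁺=0.0000, hold=7.8373 ⇒ V=7.8373 continue  boundary S*=79.4672
step 1: (k=1,j=0): S=99.5188, (K−S)⁺=60.2612, hold=56.1846 ⇒ V=60.2612 exercise | (k=1,j=1): S=156.0774, (K−S)⁺=3.7026, hold=21.2334 ⇒ V=21.2334 continue  boundary S*=99.5188
step 0: (k=0,j=0): S=124.6300, (K−S)⁺=35.1500, hold=39.0171 ⇒ V=39.0171 continue  boundary S*=-

price = 39.0171
boundary = - 99.5188 79.4672 99.5188
tree:
39.0171
60.2612 21.2334
80.3128 36.7112 7.8373
96.3243 60.2612 16.5976 0.0000
109.1097 80.3128 35.1500 0.0000 0.0000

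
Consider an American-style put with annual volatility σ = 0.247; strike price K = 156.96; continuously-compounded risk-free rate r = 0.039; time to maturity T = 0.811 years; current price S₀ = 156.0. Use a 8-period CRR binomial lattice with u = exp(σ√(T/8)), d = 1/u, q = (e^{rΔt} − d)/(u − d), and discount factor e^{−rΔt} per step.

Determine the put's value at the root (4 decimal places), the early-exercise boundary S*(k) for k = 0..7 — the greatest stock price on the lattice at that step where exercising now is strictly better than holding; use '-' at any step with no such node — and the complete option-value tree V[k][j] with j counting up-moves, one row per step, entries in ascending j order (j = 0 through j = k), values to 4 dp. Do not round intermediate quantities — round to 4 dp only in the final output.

params: Δt=0.10138 u=1.08182 d=0.92437 q=0.50551 e^(-rΔt)=0.99605
t_8 payoffs: 73.8048 59.6409 43.0644 23.6644 0.9600 0.0000 0.0000 0.0000 0.0000
t_7: node(7,0) S=89.9588 payoff=67.0012 vs cont=66.3818 → 67.0012 [stop]  node(7,1) S=105.2816 payoff=51.6784 vs cont=51.0590 → 51.6784 [stop]  node(7,2) S=123.2144 payoff=33.7456 vs cont=33.1263 → 33.7456 [stop]  node(7,3) S=144.2016 payoff=12.7584 vs cont=12.1390 → 12.7584 [stop]  node(7,4) S=168.7637 payoff=0.0000 vs cont=0.4728 → 0.4728 [wait]  node(7,5) S=197.5094 payoff=0.0000 vs cont=0.0000 → 0.0000 [wait]  node(7,6) S=231.1514 payoff=0.0000 vs cont=0.0000 → 0.0000 [wait]  node(7,7) S=270.5238 payoff=0.0000 vs cont=0.0000 → 0.0000 [wait]  ⇒ S*(7)=144.2016
t_6: node(6,0) S=97.3191 payoff=59.6409 vs cont=59.0215 → 59.6409 [stop]  node(6,1) S=113.8956 payoff=43.0644 vs cont=42.4451 → 43.0644 [stop]  node(6,2) S=133.2956 payoff=23.6644 vs cont=23.0451 → 23.6644 [stop]  node(6,3) S=156.0000 payoff=0.9600 vs cont=6.5221 → 6.5221 [wait]  node(6,4) S=182.5717 payoff=0.0000 vs cont=0.2329 → 0.2329 [wait]  node(6,5) S=213.6693 payoff=0.0000 vs cont=0.0000 → 0.0000 [wait]  node(6,6) S=250.0639 payoff=0.0000 vs cont=0.0000 → 0.0000 [wait]  ⇒ S*(6)=133.2956
t_5: node(5,0) S=105.2816 payoff=51.6784 vs cont=51.0590 → 51.6784 [stop]  node(5,1) S=123.2144 payoff=33.7456 vs cont=33.1263 → 33.7456 [stop]  node(5,2) S=144.2016 payoff=12.7584 vs cont=14.9396 → 14.9396 [wait]  node(5,3) S=168.7637 payoff=0.0000 vs cont=3.3296 → 3.3296 [wait]  node(5,4) S=197.5094 payoff=0.0000 vs cont=0.1147 → 0.1147 [wait]  node(5,5) S=231.1514 payoff=0.0000 vs cont=0.0000 → 0.0000 [wait]  ⇒ S*(5)=123.2144
t_4: node(4,0) S=113.8956 payoff=43.0644 vs cont=42.4451 → 43.0644 [stop]  node(4,1) S=133.2956 payoff=23.6644 vs cont=24.1434 → 24.1434 [wait]  node(4,2) S=156.0000 payoff=0.9600 vs cont=9.0349 → 9.0349 [wait]  node(4,3) S=182.5717 payoff=0.0000 vs cont=1.6977 → 1.6977 [wait]  node(4,4) S=213.6693 payoff=0.0000 vs cont=0.0565 → 0.0565 [wait]  ⇒ S*(4)=113.8956
t_3: node(3,0) S=123.2144 payoff=33.7456 vs cont=33.3674 → 33.7456 [stop]  node(3,1) S=144.2016 payoff=12.7584 vs cont=16.4407 → 16.4407 [wait]  node(3,2) S=168.7637 payoff=0.0000 vs cont=5.3049 → 5.3049 [wait]  node(3,3) S=197.5094 payoff=0.0000 vs cont=0.8647 → 0.8647 [wait]  ⇒ S*(3)=123.2144
t_2: node(2,0) S=133.2956 payoff=23.6644 vs cont=24.8992 → 24.8992 [wait]  node(2,1) S=156.0000 payoff=0.9600 vs cont=10.7688 → 10.7688 [wait]  node(2,2) S=182.5717 payoff=0.0000 vs cont=3.0482 → 3.0482 [wait]  ⇒ S*(2)=-
t_1: node(1,0) S=144.2016 payoff=12.7584 vs cont=17.6861 → 17.6861 [wait]  node(1,1) S=168.7637 payoff=0.0000 vs cont=6.8389 → 6.8389 [wait]  ⇒ S*(1)=-
t_0: node(0,0) S=156.0000 payoff=0.9600 vs cont=12.1546 → 12.1546 [wait]  ⇒ S*(0)=-

price = 12.1546
boundary = - - - 123.2144 113.8956 123.2144 133.2956 144.2016
tree:
12.1546
17.6861 6.8389
24.8992 10.7688 3.0482
33.7456 16.4407 5.3049 0.8647
43.0644 24.1434 9.0349 1.6977 0.0565
51.6784 33.7456 14.9396 3.3296 0.1147 0.0000
59.6409 43.0644 23.6644 6.5221 0.2329 0.0000 0.0000
67.0012 51.6784 33.7456 12.7584 0.4728 0.0000 0.0000 0.0000
73.8048 59.6409 43.0644 23.6644 0.9600 0.0000 0.0000 0.0000 0.0000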